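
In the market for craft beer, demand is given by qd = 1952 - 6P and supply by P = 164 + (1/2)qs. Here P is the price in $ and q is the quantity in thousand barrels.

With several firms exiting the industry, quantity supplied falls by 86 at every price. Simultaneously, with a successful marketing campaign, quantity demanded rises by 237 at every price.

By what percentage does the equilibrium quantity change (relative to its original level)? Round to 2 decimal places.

-2.17

Before the shock: 1952 - 6P = 2P - 328 ⇒ 2280 = 8P ⇒ P = 285, q = 242.
The new curves are qd = 2189 - 6P (demand) and qs = 2P - 414 (supply).
Setting them equal: 2189 - 6P = 2P - 414 → 2603 = 8P, so P = 325.375 and q = 236.75.
%Δq = (236.75 − 242) / 242 × 100 = -2.17%.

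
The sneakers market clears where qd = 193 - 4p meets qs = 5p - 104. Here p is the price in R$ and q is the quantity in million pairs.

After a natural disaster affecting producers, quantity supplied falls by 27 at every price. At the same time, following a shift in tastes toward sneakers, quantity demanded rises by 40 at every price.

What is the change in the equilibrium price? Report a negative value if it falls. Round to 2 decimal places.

Solve the original market: 193 - 4p = 5p - 104, hence p = 33 and q = 61.
With the change applied: demand qd = 233 - 4p, supply qs = 5p - 131.
New equilibrium: 233 - 4p = 5p - 131 ⇒ 364 = 9p ⇒ p = 364/9 ≈ 40.4444, q = 641/9 ≈ 71.2222.
Δp = 40.4444 − 33 = +7.44.

+7.44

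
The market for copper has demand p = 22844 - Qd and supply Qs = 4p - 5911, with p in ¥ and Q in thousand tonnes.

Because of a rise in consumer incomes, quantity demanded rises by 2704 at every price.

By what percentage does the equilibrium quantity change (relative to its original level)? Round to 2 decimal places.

Before the shock: 22844 - p = 4p - 5911 ⇒ 28755 = 5p ⇒ p = 5751, Q = 17093.
After the shift, demand is Qd = 25548 - p and supply is Qs = 4p - 5911.
Setting them equal: 25548 - p = 4p - 5911 → 31459 = 5p, so p = 6291.8 and Q = 19256.2.
%ΔQ = (19256.2 − 17093) / 17093 × 100 = +12.66%.

+12.66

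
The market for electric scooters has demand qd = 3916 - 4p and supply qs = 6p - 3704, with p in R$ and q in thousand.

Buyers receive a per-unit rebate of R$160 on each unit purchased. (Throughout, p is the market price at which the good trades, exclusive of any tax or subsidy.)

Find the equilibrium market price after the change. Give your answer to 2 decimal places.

Original equilibrium: 3916 - 4p = 6p - 3704 gives 7620 = 10p, so p = 762 and q = 868.
Since buyers' out-of-pocket price is the market price minus the rebate, the effective demand curve becomes qd = 4556 - 4p.
New equilibrium: 4556 - 4p = 6p - 3704 ⇒ 8260 = 10p ⇒ p = 826, q = 1252.

826.00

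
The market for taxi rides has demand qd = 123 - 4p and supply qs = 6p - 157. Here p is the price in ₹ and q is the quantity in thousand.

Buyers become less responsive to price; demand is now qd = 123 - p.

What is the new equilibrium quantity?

Before the shock: 123 - 4p = 6p - 157 ⇒ 280 = 10p ⇒ p = 28, q = 11.
With the change applied: demand qd = 123 - p, supply qs = 6p - 157.
Clearing the new market: 123 - p = 6p - 157, so p = 40 and q = 83.

83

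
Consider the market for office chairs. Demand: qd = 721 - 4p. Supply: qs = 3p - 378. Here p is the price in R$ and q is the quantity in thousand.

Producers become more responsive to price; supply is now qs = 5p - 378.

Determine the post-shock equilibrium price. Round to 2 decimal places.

122.11

Before the shock: 721 - 4p = 3p - 378 ⇒ 1099 = 7p ⇒ p = 157, q = 93.
After the shift, demand is qd = 721 - 4p and supply is qs = 5p - 378.
Setting them equal: 721 - 4p = 5p - 378 → 1099 = 9p, so p = 1099/9 ≈ 122.1111 and q = 2093/9 ≈ 232.5556.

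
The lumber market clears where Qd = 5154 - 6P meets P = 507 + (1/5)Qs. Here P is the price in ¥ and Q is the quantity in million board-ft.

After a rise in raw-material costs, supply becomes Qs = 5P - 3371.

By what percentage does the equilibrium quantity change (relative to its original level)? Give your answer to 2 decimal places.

Original equilibrium: 5154 - 6P = 5P - 2535 gives 7689 = 11P, so P = 699 and Q = 960.
With the change applied: demand Qd = 5154 - 6P, supply Qs = 5P - 3371.
Setting them equal: 5154 - 6P = 5P - 3371 → 8525 = 11P, so P = 775 and Q = 504.
%ΔQ = (504 − 960) / 960 × 100 = -47.50%.

-47.50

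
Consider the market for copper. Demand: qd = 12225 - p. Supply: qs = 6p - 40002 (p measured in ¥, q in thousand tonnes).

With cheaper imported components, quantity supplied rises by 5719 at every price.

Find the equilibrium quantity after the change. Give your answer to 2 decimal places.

Solve the original market: 12225 - p = 6p - 40002, hence p = 7461 and q = 4764.
The new curves are qd = 12225 - p (demand) and qs = 6p - 34283 (supply).
New equilibrium: 12225 - p = 6p - 34283 ⇒ 46508 = 7p ⇒ p = 6644, q = 5581.

5581.00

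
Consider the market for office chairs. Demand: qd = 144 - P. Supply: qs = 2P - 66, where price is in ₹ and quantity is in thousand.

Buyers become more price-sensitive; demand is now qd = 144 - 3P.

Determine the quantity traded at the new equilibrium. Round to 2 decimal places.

Before the shock: 144 - P = 2P - 66 ⇒ 210 = 3P ⇒ P = 70, q = 74.
After the shift, demand is qd = 144 - 3P and supply is qs = 2P - 66.
New equilibrium: 144 - 3P = 2P - 66 ⇒ 210 = 5P ⇒ P = 42, q = 18.

18.00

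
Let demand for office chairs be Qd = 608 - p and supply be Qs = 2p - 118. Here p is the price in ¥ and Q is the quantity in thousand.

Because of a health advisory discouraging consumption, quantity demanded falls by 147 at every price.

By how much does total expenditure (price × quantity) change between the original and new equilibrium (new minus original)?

Original equilibrium: 608 - p = 2p - 118 gives 726 = 3p, so p = 242 and Q = 366.
After the shift, demand is Qd = 461 - p and supply is Qs = 2p - 118.
Setting them equal: 461 - p = 2p - 118 → 579 = 3p, so p = 193 and Q = 268.
Expenditure moves from 242×366 = 88572 to 193×268 = 51724; change = -36848.

-36848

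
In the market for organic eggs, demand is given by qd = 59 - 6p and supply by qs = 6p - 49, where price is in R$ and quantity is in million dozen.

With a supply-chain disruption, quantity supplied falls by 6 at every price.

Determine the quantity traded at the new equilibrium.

Original equilibrium: 59 - 6p = 6p - 49 gives 108 = 12p, so p = 9 and q = 5.
With the change applied: demand qd = 59 - 6p, supply qs = 6p - 55.
Equate the new curves: 59 - 6p = 6p - 55, giving 114 = 12p, p = 9.5, q = 2.

2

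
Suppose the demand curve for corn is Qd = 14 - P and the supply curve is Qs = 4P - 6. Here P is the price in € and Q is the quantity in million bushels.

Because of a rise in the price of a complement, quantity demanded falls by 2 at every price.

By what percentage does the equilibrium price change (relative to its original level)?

-10

Initially, 14 - P = 4P - 6, so 20 = 5P and P = 4, Q = 10.
After the shift, demand is Qd = 12 - P and supply is Qs = 4P - 6.
New equilibrium: 12 - P = 4P - 6 ⇒ 18 = 5P ⇒ P = 3.6, Q = 8.4.
%ΔP = (3.6 − 4) / 4 × 100 = -10%.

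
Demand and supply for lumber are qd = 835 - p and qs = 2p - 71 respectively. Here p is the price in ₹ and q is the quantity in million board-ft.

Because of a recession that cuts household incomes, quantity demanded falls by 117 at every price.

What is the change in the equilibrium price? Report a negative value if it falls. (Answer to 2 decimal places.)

Initially, 835 - p = 2p - 71, so 906 = 3p and p = 302, q = 533.
With the change applied: demand qd = 718 - p, supply qs = 2p - 71.
New equilibrium: 718 - p = 2p - 71 ⇒ 789 = 3p ⇒ p = 263, q = 455.
Δp = 263 − 302 = -39.00.

-39.00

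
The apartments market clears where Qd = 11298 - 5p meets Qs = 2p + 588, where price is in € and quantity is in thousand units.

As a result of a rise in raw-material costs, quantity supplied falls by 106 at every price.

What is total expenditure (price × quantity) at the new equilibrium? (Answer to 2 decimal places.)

5519691.76

Solve the original market: 11298 - 5p = 2p + 588, hence p = 1530 and Q = 3648.
After the shift, demand is Qd = 11298 - 5p and supply is Qs = 2p + 482.
Setting them equal: 11298 - 5p = 2p + 482 → 10816 = 7p, so p = 10816/7 ≈ 1545.1429 and Q = 25006/7 ≈ 3572.2857.
New expenditure = 1545.1429 × 3572.2857 = 5519691.76.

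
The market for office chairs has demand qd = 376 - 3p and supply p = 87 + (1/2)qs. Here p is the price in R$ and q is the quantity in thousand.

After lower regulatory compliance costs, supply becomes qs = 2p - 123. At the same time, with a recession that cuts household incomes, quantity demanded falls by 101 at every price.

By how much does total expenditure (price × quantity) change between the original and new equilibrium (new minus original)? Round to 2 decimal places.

Original equilibrium: 376 - 3p = 2p - 174 gives 550 = 5p, so p = 110 and q = 46.
The shock moves the curves to qd = 275 - 3p and qs = 2p - 123.
Equate the new curves: 275 - 3p = 2p - 123, giving 398 = 5p, p = 79.6, q = 36.2.
Expenditure moves from 110×46 = 5060 to 79.6×36.2 = 2881.52; change = -2178.48.

-2178.48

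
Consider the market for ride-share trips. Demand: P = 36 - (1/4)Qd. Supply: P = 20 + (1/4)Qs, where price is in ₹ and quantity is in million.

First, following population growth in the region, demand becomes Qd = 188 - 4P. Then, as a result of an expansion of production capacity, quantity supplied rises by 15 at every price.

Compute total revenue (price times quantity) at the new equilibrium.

1944.9375

Initially, 144 - 4P = 4P - 80, so 224 = 8P and P = 28, Q = 32.
The shock moves the curves to Qd = 188 - 4P and Qs = 4P - 65.
Setting them equal: 188 - 4P = 4P - 65 → 253 = 8P, so P = 31.625 and Q = 61.5.
New expenditure = 31.625 × 61.5 = 1944.9375.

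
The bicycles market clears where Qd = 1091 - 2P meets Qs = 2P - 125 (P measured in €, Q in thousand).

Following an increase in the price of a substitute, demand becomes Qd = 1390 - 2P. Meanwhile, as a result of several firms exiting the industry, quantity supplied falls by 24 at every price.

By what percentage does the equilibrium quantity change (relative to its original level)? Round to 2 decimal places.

Original equilibrium: 1091 - 2P = 2P - 125 gives 1216 = 4P, so P = 304 and Q = 483.
After the shift, demand is Qd = 1390 - 2P and supply is Qs = 2P - 149.
Clearing the new market: 1390 - 2P = 2P - 149, so P = 384.75 and Q = 620.5.
%ΔQ = (620.5 − 483) / 483 × 100 = +28.47%.

+28.47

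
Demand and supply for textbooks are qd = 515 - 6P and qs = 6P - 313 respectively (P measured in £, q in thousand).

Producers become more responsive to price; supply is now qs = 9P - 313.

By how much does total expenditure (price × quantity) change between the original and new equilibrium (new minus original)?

Before the shock: 515 - 6P = 6P - 313 ⇒ 828 = 12P ⇒ P = 69, q = 101.
The shock moves the curves to qd = 515 - 6P and qs = 9P - 313.
Clearing the new market: 515 - 6P = 9P - 313, so P = 55.2 and q = 183.8.
Expenditure moves from 69×101 = 6969 to 55.2×183.8 = 10145.76; change = +3176.76.

+3176.76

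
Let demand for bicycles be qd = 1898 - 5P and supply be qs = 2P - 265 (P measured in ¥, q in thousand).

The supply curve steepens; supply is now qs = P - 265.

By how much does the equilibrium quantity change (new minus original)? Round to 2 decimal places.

Solve the original market: 1898 - 5P = 2P - 265, hence P = 309 and q = 353.
After the shift, demand is qd = 1898 - 5P and supply is qs = P - 265.
New equilibrium: 1898 - 5P = P - 265 ⇒ 2163 = 6P ⇒ P = 360.5, q = 95.5.
Δq = 95.5 − 353 = -257.50.

-257.50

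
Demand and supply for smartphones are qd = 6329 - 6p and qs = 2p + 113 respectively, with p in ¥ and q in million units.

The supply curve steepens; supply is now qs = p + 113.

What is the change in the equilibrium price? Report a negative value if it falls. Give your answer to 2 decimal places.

+111.00

Before the shock: 6329 - 6p = 2p + 113 ⇒ 6216 = 8p ⇒ p = 777, q = 1667.
The shock moves the curves to qd = 6329 - 6p and qs = p + 113.
Equate the new curves: 6329 - 6p = p + 113, giving 6216 = 7p, p = 888, q = 1001.
Δp = 888 − 777 = +111.00.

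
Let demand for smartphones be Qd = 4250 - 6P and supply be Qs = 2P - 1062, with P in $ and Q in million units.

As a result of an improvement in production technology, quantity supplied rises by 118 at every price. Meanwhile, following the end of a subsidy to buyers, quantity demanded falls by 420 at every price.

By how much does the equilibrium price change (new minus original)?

Before the shock: 4250 - 6P = 2P - 1062 ⇒ 5312 = 8P ⇒ P = 664, Q = 266.
After the shift, demand is Qd = 3830 - 6P and supply is Qs = 2P - 944.
New equilibrium: 3830 - 6P = 2P - 944 ⇒ 4774 = 8P ⇒ P = 596.75, Q = 249.5.
ΔP = 596.75 − 664 = -67.25.

-67.25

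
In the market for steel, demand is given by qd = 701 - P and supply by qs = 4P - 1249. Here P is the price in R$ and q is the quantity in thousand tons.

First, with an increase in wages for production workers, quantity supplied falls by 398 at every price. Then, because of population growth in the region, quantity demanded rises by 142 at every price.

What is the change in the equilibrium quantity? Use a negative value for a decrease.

+34

Initially, 701 - P = 4P - 1249, so 1950 = 5P and P = 390, q = 311.
The new curves are qd = 843 - P (demand) and qs = 4P - 1647 (supply).
Equate the new curves: 843 - P = 4P - 1647, giving 2490 = 5P, P = 498, q = 345.
Δq = 345 − 311 = +34.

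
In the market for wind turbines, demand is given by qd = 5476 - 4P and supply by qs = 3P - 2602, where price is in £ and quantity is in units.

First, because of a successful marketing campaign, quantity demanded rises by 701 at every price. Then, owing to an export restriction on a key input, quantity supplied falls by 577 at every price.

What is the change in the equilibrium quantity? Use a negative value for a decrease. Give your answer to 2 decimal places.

-29.29

Original equilibrium: 5476 - 4P = 3P - 2602 gives 8078 = 7P, so P = 1154 and q = 860.
The shock moves the curves to qd = 6177 - 4P and qs = 3P - 3179.
Setting them equal: 6177 - 4P = 3P - 3179 → 9356 = 7P, so P = 9356/7 ≈ 1336.5714 and q = 5815/7 ≈ 830.7143.
Δq = 830.7143 − 860 = -29.29.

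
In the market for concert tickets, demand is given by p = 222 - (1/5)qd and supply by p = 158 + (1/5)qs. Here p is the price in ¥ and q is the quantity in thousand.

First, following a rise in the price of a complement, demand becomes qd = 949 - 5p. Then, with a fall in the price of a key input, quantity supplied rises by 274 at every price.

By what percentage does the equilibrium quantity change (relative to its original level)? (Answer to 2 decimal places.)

+35.31

Solve the original market: 1110 - 5p = 5p - 790, hence p = 190 and q = 160.
The shock moves the curves to qd = 949 - 5p and qs = 5p - 516.
New equilibrium: 949 - 5p = 5p - 516 ⇒ 1465 = 10p ⇒ p = 146.5, q = 216.5.
%Δq = (216.5 − 160) / 160 × 100 = +35.31%.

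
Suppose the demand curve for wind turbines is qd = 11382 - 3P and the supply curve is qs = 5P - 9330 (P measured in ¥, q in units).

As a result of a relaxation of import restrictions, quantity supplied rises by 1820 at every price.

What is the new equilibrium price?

2361.5

Solve the original market: 11382 - 3P = 5P - 9330, hence P = 2589 and q = 3615.
After the shift, demand is qd = 11382 - 3P and supply is qs = 5P - 7510.
Clearing the new market: 11382 - 3P = 5P - 7510, so P = 2361.5 and q = 4297.5.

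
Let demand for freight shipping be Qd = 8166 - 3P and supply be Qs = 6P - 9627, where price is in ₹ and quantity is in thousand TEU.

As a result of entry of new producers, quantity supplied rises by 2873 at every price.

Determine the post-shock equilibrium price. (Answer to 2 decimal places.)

Solve the original market: 8166 - 3P = 6P - 9627, hence P = 1977 and Q = 2235.
After the shift, demand is Qd = 8166 - 3P and supply is Qs = 6P - 6754.
Setting them equal: 8166 - 3P = 6P - 6754 → 14920 = 9P, so P = 14920/9 ≈ 1657.7778 and Q = 9578/3 ≈ 3192.6667.

1657.78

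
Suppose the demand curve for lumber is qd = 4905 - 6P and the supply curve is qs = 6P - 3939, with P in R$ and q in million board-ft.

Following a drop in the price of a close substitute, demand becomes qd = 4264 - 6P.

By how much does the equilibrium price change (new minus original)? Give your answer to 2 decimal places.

-53.42

Solve the original market: 4905 - 6P = 6P - 3939, hence P = 737 and q = 483.
With the change applied: demand qd = 4264 - 6P, supply qs = 6P - 3939.
Equate the new curves: 4264 - 6P = 6P - 3939, giving 8203 = 12P, P = 8203/12 ≈ 683.5833, q = 162.5.
ΔP = 683.5833 − 737 = -53.42.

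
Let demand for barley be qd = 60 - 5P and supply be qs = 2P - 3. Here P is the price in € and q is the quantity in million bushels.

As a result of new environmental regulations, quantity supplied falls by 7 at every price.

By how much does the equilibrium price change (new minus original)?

Initially, 60 - 5P = 2P - 3, so 63 = 7P and P = 9, q = 15.
After the shift, demand is qd = 60 - 5P and supply is qs = 2P - 10.
Setting them equal: 60 - 5P = 2P - 10 → 70 = 7P, so P = 10 and q = 10.
ΔP = 10 − 9 = +1.

+1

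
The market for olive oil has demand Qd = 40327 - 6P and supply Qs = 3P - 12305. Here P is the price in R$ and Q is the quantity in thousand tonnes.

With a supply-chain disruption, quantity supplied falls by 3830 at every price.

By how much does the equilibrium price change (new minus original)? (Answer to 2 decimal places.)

+425.56

Original equilibrium: 40327 - 6P = 3P - 12305 gives 52632 = 9P, so P = 5848 and Q = 5239.
The new curves are Qd = 40327 - 6P (demand) and Qs = 3P - 16135 (supply).
Clearing the new market: 40327 - 6P = 3P - 16135, so P = 56462/9 ≈ 6273.5556 and Q = 8057/3 ≈ 2685.6667.
ΔP = 6273.5556 − 5848 = +425.56.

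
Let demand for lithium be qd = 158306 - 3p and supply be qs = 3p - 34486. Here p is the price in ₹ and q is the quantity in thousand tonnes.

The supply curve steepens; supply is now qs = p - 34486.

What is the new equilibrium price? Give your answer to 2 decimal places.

48198.00

Solve the original market: 158306 - 3p = 3p - 34486, hence p = 32132 and q = 61910.
The new curves are qd = 158306 - 3p (demand) and qs = p - 34486 (supply).
New equilibrium: 158306 - 3p = p - 34486 ⇒ 192792 = 4p ⇒ p = 48198, q = 13712.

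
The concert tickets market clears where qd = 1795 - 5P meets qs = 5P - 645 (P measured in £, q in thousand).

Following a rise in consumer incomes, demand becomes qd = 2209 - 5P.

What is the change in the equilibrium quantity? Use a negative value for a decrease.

Initially, 1795 - 5P = 5P - 645, so 2440 = 10P and P = 244, q = 575.
The shock moves the curves to qd = 2209 - 5P and qs = 5P - 645.
Clearing the new market: 2209 - 5P = 5P - 645, so P = 285.4 and q = 782.
Δq = 782 − 575 = +207.

+207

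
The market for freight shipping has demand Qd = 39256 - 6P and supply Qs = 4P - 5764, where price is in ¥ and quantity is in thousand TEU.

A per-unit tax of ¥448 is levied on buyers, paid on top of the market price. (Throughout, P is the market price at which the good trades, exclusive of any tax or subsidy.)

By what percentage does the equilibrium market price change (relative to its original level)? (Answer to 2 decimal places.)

Solve the original market: 39256 - 6P = 4P - 5764, hence P = 4502 and Q = 12244.
Since buyers pay the price plus the tax, the effective demand curve becomes Qd = 36568 - 6P.
Clearing the new market: 36568 - 6P = 4P - 5764, so P = 4233.2 and Q = 11168.8.
%ΔP = (4233.2 − 4502) / 4502 × 100 = -5.97%.

-5.97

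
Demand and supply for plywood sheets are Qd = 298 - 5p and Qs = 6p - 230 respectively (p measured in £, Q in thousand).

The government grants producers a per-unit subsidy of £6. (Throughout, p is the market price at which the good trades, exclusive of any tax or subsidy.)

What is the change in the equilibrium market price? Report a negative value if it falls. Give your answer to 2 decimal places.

Solve the original market: 298 - 5p = 6p - 230, hence p = 48 and Q = 58.
Since sellers receive the price plus the subsidy, the effective supply curve becomes Qs = 6p - 194.
Equate the new curves: 298 - 5p = 6p - 194, giving 492 = 11p, p = 492/11 ≈ 44.7273, Q = 818/11 ≈ 74.3636.
Δp = 44.7273 − 48 = -3.27.

-3.27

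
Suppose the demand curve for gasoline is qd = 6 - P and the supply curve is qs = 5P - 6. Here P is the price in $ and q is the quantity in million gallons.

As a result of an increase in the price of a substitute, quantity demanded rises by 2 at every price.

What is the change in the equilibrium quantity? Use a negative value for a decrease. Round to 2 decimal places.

+1.67

Original equilibrium: 6 - P = 5P - 6 gives 12 = 6P, so P = 2 and q = 4.
The new curves are qd = 8 - P (demand) and qs = 5P - 6 (supply).
Equate the new curves: 8 - P = 5P - 6, giving 14 = 6P, P = 7/3 ≈ 2.3333, q = 17/3 ≈ 5.6667.
Δq = 5.6667 − 4 = +1.67.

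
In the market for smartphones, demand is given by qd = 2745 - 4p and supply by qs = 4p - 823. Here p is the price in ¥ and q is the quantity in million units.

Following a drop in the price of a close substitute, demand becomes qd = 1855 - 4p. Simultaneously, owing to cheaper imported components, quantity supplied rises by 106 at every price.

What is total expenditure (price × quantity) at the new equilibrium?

182933.5

Solve the original market: 2745 - 4p = 4p - 823, hence p = 446 and q = 961.
The shock moves the curves to qd = 1855 - 4p and qs = 4p - 717.
Clearing the new market: 1855 - 4p = 4p - 717, so p = 321.5 and q = 569.
New expenditure = 321.5 × 569 = 182933.5.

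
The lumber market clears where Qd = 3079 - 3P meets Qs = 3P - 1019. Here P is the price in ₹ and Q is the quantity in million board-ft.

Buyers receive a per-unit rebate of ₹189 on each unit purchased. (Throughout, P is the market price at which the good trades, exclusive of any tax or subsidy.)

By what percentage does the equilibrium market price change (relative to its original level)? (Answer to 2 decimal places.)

Original equilibrium: 3079 - 3P = 3P - 1019 gives 4098 = 6P, so P = 683 and Q = 1030.
Since buyers' out-of-pocket price is the market price minus the rebate, the effective demand curve becomes Qd = 3646 - 3P.
Equate the new curves: 3646 - 3P = 3P - 1019, giving 4665 = 6P, P = 777.5, Q = 1313.5.
%ΔP = (777.5 − 683) / 683 × 100 = +13.84%.

+13.84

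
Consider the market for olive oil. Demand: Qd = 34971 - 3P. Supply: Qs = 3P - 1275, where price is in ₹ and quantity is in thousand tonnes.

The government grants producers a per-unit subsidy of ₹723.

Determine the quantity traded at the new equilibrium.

Original equilibrium: 34971 - 3P = 3P - 1275 gives 36246 = 6P, so P = 6041 and Q = 16848.
Since sellers receive the price plus the subsidy, the effective supply curve becomes Qs = 3P + 894.
Clearing the new market: 34971 - 3P = 3P + 894, so P = 5679.5 and Q = 17932.5.

17932.5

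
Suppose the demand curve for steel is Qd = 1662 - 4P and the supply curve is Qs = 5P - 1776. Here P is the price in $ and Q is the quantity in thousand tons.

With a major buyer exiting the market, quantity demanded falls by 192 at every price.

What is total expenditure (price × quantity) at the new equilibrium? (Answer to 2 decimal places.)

Initially, 1662 - 4P = 5P - 1776, so 3438 = 9P and P = 382, Q = 134.
After the shift, demand is Qd = 1470 - 4P and supply is Qs = 5P - 1776.
New equilibrium: 1470 - 4P = 5P - 1776 ⇒ 3246 = 9P ⇒ P = 1082/3 ≈ 360.6667, Q = 82/3 ≈ 27.3333.
New expenditure = 360.6667 × 27.3333 = 9858.22.

9858.22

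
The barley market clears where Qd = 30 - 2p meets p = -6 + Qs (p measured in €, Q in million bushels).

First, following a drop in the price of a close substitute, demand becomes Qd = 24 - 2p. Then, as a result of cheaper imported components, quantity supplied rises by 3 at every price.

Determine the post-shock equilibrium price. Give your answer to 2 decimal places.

5.00

Initially, 30 - 2p = p + 6, so 24 = 3p and p = 8, Q = 14.
After the shift, demand is Qd = 24 - 2p and supply is Qs = p + 9.
New equilibrium: 24 - 2p = p + 9 ⇒ 15 = 3p ⇒ p = 5, Q = 14.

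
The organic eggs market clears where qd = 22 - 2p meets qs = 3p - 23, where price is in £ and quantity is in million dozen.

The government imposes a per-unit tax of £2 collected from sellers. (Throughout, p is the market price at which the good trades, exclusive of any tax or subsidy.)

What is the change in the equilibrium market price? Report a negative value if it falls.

+1.2

Before the shock: 22 - 2p = 3p - 23 ⇒ 45 = 5p ⇒ p = 9, q = 4.
Since sellers keep the price net of the tax, the effective supply curve becomes qs = 3p - 29.
Equate the new curves: 22 - 2p = 3p - 29, giving 51 = 5p, p = 10.2, q = 1.6.
Δp = 10.2 − 9 = +1.2.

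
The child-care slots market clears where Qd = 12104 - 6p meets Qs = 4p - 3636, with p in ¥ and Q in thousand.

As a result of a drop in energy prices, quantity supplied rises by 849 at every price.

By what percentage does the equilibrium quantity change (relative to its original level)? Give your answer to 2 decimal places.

+19.15

Original equilibrium: 12104 - 6p = 4p - 3636 gives 15740 = 10p, so p = 1574 and Q = 2660.
With the change applied: demand Qd = 12104 - 6p, supply Qs = 4p - 2787.
Setting them equal: 12104 - 6p = 4p - 2787 → 14891 = 10p, so p = 1489.1 and Q = 3169.4.
%ΔQ = (3169.4 − 2660) / 2660 × 100 = +19.15%.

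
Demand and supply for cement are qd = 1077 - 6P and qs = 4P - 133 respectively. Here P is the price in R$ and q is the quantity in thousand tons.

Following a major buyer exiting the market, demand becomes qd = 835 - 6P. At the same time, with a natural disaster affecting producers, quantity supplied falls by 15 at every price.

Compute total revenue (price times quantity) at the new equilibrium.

Before the shock: 1077 - 6P = 4P - 133 ⇒ 1210 = 10P ⇒ P = 121, q = 351.
After the shift, demand is qd = 835 - 6P and supply is qs = 4P - 148.
Clearing the new market: 835 - 6P = 4P - 148, so P = 98.3 and q = 245.2.
New expenditure = 98.3 × 245.2 = 24103.16.

24103.16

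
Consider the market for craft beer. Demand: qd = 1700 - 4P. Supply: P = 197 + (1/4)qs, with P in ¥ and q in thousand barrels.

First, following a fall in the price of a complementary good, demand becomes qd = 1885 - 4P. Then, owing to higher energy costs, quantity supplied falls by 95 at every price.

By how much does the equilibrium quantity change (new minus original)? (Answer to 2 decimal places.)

Initially, 1700 - 4P = 4P - 788, so 2488 = 8P and P = 311, q = 456.
After the shift, demand is qd = 1885 - 4P and supply is qs = 4P - 883.
Equate the new curves: 1885 - 4P = 4P - 883, giving 2768 = 8P, P = 346, q = 501.
Δq = 501 − 456 = +45.00.

+45.00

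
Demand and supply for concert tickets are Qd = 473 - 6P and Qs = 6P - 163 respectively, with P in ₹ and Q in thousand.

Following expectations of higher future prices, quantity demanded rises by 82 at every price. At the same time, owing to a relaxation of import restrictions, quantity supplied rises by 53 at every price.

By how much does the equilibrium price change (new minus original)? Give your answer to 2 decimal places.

Before the shock: 473 - 6P = 6P - 163 ⇒ 636 = 12P ⇒ P = 53, Q = 155.
After the shift, demand is Qd = 555 - 6P and supply is Qs = 6P - 110.
Setting them equal: 555 - 6P = 6P - 110 → 665 = 12P, so P = 665/12 ≈ 55.4167 and Q = 222.5.
ΔP = 55.4167 − 53 = +2.42.

+2.42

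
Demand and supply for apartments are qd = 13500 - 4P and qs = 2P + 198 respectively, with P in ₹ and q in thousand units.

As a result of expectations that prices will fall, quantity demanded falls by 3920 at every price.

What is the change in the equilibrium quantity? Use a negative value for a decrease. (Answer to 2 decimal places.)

-1306.67

Initially, 13500 - 4P = 2P + 198, so 13302 = 6P and P = 2217, q = 4632.
With the change applied: demand qd = 9580 - 4P, supply qs = 2P + 198.
Setting them equal: 9580 - 4P = 2P + 198 → 9382 = 6P, so P = 4691/3 ≈ 1563.6667 and q = 9976/3 ≈ 3325.3333.
Δq = 3325.3333 − 4632 = -1306.67.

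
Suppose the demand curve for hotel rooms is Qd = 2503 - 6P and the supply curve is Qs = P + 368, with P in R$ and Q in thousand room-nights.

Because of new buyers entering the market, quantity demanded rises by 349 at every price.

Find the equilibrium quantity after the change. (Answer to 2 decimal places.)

722.86

Before the shock: 2503 - 6P = P + 368 ⇒ 2135 = 7P ⇒ P = 305, Q = 673.
With the change applied: demand Qd = 2852 - 6P, supply Qs = P + 368.
Clearing the new market: 2852 - 6P = P + 368, so P = 2484/7 ≈ 354.8571 and Q = 5060/7 ≈ 722.8571.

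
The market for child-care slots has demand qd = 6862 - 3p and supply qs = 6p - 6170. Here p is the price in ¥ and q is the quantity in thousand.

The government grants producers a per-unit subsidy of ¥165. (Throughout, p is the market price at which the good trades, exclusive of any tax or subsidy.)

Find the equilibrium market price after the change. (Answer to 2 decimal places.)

1338.00

Original equilibrium: 6862 - 3p = 6p - 6170 gives 13032 = 9p, so p = 1448 and q = 2518.
Since sellers receive the price plus the subsidy, the effective supply curve becomes qs = 6p - 5180.
Equate the new curves: 6862 - 3p = 6p - 5180, giving 12042 = 9p, p = 1338, q = 2848.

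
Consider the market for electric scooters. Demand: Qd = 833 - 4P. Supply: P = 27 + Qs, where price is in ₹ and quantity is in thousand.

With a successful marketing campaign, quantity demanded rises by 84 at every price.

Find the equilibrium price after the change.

188.8

Before the shock: 833 - 4P = P - 27 ⇒ 860 = 5P ⇒ P = 172, Q = 145.
The shock moves the curves to Qd = 917 - 4P and Qs = P - 27.
Setting them equal: 917 - 4P = P - 27 → 944 = 5P, so P = 188.8 and Q = 161.8.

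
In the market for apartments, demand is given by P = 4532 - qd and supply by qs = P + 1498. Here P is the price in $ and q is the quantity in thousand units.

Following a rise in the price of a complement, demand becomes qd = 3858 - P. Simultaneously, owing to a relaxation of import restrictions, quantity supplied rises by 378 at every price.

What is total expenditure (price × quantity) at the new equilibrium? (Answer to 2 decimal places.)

2841197.00

Initially, 4532 - P = P + 1498, so 3034 = 2P and P = 1517, q = 3015.
With the change applied: demand qd = 3858 - P, supply qs = P + 1876.
Equate the new curves: 3858 - P = P + 1876, giving 1982 = 2P, P = 991, q = 2867.
New expenditure = 991 × 2867 = 2841197.00.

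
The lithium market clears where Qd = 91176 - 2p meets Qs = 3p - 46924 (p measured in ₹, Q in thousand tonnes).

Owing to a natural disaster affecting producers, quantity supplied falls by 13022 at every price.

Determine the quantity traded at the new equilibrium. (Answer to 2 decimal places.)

Before the shock: 91176 - 2p = 3p - 46924 ⇒ 138100 = 5p ⇒ p = 27620, Q = 35936.
The shock moves the curves to Qd = 91176 - 2p and Qs = 3p - 59946.
Equate the new curves: 91176 - 2p = 3p - 59946, giving 151122 = 5p, p = 30224.4, Q = 30727.2.

30727.20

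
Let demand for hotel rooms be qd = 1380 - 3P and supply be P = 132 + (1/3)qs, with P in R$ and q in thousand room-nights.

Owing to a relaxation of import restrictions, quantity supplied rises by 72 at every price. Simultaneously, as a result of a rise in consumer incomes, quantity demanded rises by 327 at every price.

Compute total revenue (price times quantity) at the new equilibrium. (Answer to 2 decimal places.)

Solve the original market: 1380 - 3P = 3P - 396, hence P = 296 and q = 492.
After the shift, demand is qd = 1707 - 3P and supply is qs = 3P - 324.
Setting them equal: 1707 - 3P = 3P - 324 → 2031 = 6P, so P = 338.5 and q = 691.5.
New expenditure = 338.5 × 691.5 = 234072.75.

234072.75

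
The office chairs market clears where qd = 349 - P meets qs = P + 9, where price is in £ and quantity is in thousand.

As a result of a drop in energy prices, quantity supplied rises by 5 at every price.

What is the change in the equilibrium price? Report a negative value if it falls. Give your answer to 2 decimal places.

-2.50

Before the shock: 349 - P = P + 9 ⇒ 340 = 2P ⇒ P = 170, q = 179.
After the shift, demand is qd = 349 - P and supply is qs = P + 14.
New equilibrium: 349 - P = P + 14 ⇒ 335 = 2P ⇒ P = 167.5, q = 181.5.
ΔP = 167.5 − 170 = -2.50.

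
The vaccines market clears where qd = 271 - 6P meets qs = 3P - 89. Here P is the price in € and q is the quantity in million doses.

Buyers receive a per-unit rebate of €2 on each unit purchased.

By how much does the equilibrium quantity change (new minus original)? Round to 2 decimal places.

+4.00

Original equilibrium: 271 - 6P = 3P - 89 gives 360 = 9P, so P = 40 and q = 31.
Since buyers' out-of-pocket price is the market price minus the rebate, the effective demand curve becomes qd = 283 - 6P.
New equilibrium: 283 - 6P = 3P - 89 ⇒ 372 = 9P ⇒ P = 124/3 ≈ 41.3333, q = 35.
Δq = 35 − 31 = +4.00.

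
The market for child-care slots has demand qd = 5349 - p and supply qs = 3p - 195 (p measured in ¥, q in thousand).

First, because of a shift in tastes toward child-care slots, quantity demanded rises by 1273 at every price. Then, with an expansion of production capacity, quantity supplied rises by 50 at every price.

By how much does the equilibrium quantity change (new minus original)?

Before the shock: 5349 - p = 3p - 195 ⇒ 5544 = 4p ⇒ p = 1386, q = 3963.
With the change applied: demand qd = 6622 - p, supply qs = 3p - 145.
New equilibrium: 6622 - p = 3p - 145 ⇒ 6767 = 4p ⇒ p = 1691.75, q = 4930.25.
Δq = 4930.25 − 3963 = +967.25.

+967.25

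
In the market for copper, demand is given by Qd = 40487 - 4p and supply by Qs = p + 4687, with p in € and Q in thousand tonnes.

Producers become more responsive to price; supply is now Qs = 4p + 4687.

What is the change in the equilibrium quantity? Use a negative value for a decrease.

Solve the original market: 40487 - 4p = p + 4687, hence p = 7160 and Q = 11847.
After the shift, demand is Qd = 40487 - 4p and supply is Qs = 4p + 4687.
Clearing the new market: 40487 - 4p = 4p + 4687, so p = 4475 and Q = 22587.
ΔQ = 22587 − 11847 = +10740.

+10740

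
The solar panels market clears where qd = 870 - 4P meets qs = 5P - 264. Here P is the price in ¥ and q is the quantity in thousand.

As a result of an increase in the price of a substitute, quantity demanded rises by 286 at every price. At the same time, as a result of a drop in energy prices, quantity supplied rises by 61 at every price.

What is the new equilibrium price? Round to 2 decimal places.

151.00

Initially, 870 - 4P = 5P - 264, so 1134 = 9P and P = 126, q = 366.
The new curves are qd = 1156 - 4P (demand) and qs = 5P - 203 (supply).
Equate the new curves: 1156 - 4P = 5P - 203, giving 1359 = 9P, P = 151, q = 552.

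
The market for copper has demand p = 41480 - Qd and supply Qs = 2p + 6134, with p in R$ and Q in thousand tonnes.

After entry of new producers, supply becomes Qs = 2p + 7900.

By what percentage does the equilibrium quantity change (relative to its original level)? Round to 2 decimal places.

+1.98

Solve the original market: 41480 - p = 2p + 6134, hence p = 11782 and Q = 29698.
After the shift, demand is Qd = 41480 - p and supply is Qs = 2p + 7900.
New equilibrium: 41480 - p = 2p + 7900 ⇒ 33580 = 3p ⇒ p = 33580/3 ≈ 11193.3333, Q = 90860/3 ≈ 30286.6667.
%ΔQ = (30286.6667 − 29698) / 29698 × 100 = +1.98%.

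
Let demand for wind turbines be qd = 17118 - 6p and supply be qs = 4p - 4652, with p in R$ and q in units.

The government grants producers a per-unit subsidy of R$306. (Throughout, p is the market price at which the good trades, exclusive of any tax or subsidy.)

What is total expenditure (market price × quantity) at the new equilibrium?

Initially, 17118 - 6p = 4p - 4652, so 21770 = 10p and p = 2177, q = 4056.
Since sellers receive the price plus the subsidy, the effective supply curve becomes qs = 4p - 3428.
Equate the new curves: 17118 - 6p = 4p - 3428, giving 20546 = 10p, p = 2054.6, q = 4790.4.
New expenditure = 2054.6 × 4790.4 = 9842355.84.

9842355.84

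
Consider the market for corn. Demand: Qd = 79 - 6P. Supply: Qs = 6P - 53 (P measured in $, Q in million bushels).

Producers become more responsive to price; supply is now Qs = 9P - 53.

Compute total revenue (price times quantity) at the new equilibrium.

Solve the original market: 79 - 6P = 6P - 53, hence P = 11 and Q = 13.
The new curves are Qd = 79 - 6P (demand) and Qs = 9P - 53 (supply).
Clearing the new market: 79 - 6P = 9P - 53, so P = 8.8 and Q = 26.2.
New expenditure = 8.8 × 26.2 = 230.56.

230.56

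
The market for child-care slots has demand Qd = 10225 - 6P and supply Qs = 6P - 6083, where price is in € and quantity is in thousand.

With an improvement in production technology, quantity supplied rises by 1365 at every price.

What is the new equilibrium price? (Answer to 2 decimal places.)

1245.25

Before the shock: 10225 - 6P = 6P - 6083 ⇒ 16308 = 12P ⇒ P = 1359, Q = 2071.
With the change applied: demand Qd = 10225 - 6P, supply Qs = 6P - 4718.
Clearing the new market: 10225 - 6P = 6P - 4718, so P = 1245.25 and Q = 2753.5.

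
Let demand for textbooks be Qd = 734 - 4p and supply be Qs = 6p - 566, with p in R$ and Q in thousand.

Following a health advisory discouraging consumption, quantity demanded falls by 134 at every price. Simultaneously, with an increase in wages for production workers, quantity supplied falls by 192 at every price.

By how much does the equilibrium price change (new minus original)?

+5.8

Initially, 734 - 4p = 6p - 566, so 1300 = 10p and p = 130, Q = 214.
The new curves are Qd = 600 - 4p (demand) and Qs = 6p - 758 (supply).
Clearing the new market: 600 - 4p = 6p - 758, so p = 135.8 and Q = 56.8.
Δp = 135.8 − 130 = +5.8.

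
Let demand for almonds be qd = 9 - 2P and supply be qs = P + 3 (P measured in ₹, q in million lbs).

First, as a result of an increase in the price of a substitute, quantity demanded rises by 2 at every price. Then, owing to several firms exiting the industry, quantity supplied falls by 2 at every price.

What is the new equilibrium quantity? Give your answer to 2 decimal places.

4.33

Initially, 9 - 2P = P + 3, so 6 = 3P and P = 2, q = 5.
The new curves are qd = 11 - 2P (demand) and qs = P + 1 (supply).
Setting them equal: 11 - 2P = P + 1 → 10 = 3P, so P = 10/3 ≈ 3.3333 and q = 13/3 ≈ 4.3333.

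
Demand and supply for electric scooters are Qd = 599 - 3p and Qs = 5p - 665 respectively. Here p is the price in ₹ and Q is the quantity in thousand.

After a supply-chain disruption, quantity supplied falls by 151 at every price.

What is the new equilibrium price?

176.875

Before the shock: 599 - 3p = 5p - 665 ⇒ 1264 = 8p ⇒ p = 158, Q = 125.
With the change applied: demand Qd = 599 - 3p, supply Qs = 5p - 816.
Setting them equal: 599 - 3p = 5p - 816 → 1415 = 8p, so p = 176.875 and Q = 68.375.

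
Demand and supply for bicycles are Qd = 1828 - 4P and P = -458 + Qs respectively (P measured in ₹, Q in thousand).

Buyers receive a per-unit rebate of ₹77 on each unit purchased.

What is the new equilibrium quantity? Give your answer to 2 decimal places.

793.60

Solve the original market: 1828 - 4P = P + 458, hence P = 274 and Q = 732.
Since buyers' out-of-pocket price is the market price minus the rebate, the effective demand curve becomes Qd = 2136 - 4P.
Clearing the new market: 2136 - 4P = P + 458, so P = 335.6 and Q = 793.6.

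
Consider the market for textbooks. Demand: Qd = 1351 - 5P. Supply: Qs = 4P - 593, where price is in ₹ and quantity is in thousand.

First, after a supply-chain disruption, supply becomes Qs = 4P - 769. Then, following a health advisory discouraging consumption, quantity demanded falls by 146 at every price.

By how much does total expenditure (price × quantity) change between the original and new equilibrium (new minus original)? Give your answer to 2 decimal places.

Original equilibrium: 1351 - 5P = 4P - 593 gives 1944 = 9P, so P = 216 and Q = 271.
The new curves are Qd = 1205 - 5P (demand) and Qs = 4P - 769 (supply).
Clearing the new market: 1205 - 5P = 4P - 769, so P = 658/3 ≈ 219.3333 and Q = 325/3 ≈ 108.3333.
Expenditure moves from 216×271 = 58536 to 219.3333×108.3333 = 23761.1111; change = -34774.89.

-34774.89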